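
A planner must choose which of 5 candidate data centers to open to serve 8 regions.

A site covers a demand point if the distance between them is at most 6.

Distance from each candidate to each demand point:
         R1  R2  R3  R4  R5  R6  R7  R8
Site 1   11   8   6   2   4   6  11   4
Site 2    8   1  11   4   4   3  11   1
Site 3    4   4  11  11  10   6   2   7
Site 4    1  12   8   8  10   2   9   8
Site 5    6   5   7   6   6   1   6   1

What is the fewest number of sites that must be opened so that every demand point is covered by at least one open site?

2

Coverage sets (demand points within 6 of each site):
  Site 1: {R3, R4, R5, R6, R8}
  Site 2: {R2, R4, R5, R6, R8}
  Site 3: {R1, R2, R6, R7}
  Site 4: {R1, R6}
  Site 5: {R1, R2, R4, R5, R6, R7, R8}
No single site covers all 8 demand points.
But {Site 1, Site 3} covers everything, so the minimum is 2.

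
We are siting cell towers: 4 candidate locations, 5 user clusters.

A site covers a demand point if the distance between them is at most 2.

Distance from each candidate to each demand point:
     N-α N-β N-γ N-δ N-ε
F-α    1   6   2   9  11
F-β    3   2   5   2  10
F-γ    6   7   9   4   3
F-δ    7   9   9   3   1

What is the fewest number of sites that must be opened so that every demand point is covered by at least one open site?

Coverage sets (demand points within 2 of each site):
  F-α: {N-α, N-γ}
  F-β: {N-β, N-δ}
  F-γ: {}
  F-δ: {N-ε}
No 2 sites suffice: every size-2 union leaves at least one demand point uncovered.
But {F-α, F-β, F-δ} covers everything, so the minimum is 3.

3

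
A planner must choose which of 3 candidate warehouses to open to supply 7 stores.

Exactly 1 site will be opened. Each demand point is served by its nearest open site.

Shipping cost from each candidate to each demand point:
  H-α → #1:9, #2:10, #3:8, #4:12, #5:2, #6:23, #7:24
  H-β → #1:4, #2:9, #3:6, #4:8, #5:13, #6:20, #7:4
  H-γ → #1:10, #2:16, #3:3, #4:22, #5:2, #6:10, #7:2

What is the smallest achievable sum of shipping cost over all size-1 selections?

Open {H-β}.
  #1→H-β 4, #2→H-β 9, #3→H-β 6, #4→H-β 8, #5→H-β 13, #6→H-β 20, #7→H-β 4  ⇒ total 64.
Compare {H-γ}: total 65.
Compare {H-α}: total 88.

64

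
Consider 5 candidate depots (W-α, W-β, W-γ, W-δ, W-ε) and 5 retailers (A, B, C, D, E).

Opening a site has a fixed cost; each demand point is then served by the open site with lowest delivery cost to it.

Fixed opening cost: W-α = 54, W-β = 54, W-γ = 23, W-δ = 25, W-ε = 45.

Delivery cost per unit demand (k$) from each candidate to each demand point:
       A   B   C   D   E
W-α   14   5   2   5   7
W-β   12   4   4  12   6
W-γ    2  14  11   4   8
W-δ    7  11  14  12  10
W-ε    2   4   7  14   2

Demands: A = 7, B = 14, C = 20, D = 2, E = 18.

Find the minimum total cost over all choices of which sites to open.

255

Open {W-α, W-ε}: assign each demand point to its cheapest open site.
  A→W-ε 7×2=14, B→W-ε 14×4=56, C→W-α 20×2=40, D→W-α 2×5=10, E→W-ε 18×2=36
  delivery cost 156, fixed 99 → total 255.
Compare {W-α, W-γ, W-ε}: delivery cost 154 + fixed 122 = 276.
Compare {W-α, W-δ, W-ε}: delivery cost 156 + fixed 124 = 280.
Compare {W-α, W-γ, W-δ, W-ε}: delivery cost 154 + fixed 147 = 301.
All other subsets cost ≥ 276. Minimum total cost: 255.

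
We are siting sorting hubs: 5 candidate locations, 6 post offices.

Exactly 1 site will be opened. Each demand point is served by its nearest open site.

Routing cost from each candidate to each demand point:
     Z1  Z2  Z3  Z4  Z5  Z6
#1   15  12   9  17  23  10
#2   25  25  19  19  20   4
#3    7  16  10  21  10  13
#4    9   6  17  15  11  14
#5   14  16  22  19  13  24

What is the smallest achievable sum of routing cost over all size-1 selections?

72

Open {#4}.
  Z1→#4 9, Z2→#4 6, Z3→#4 17, Z4→#4 15, Z5→#4 11, Z6→#4 14  ⇒ total 72.
Compare {#3}: total 77.
Compare {#1}: total 86.
No size-1 selection does better; minimum is 72.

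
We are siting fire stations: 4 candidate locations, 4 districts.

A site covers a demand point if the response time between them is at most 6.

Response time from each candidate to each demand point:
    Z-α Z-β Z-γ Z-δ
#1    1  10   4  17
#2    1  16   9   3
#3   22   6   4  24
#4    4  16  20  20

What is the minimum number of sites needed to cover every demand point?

Coverage sets (demand points within 6 of each site):
  #1: {Z-α, Z-γ}
  #2: {Z-α, Z-δ}
  #3: {Z-β, Z-γ}
  #4: {Z-α}
No single site covers all 4 demand points.
But {#2, #3} covers everything, so the minimum is 2.

2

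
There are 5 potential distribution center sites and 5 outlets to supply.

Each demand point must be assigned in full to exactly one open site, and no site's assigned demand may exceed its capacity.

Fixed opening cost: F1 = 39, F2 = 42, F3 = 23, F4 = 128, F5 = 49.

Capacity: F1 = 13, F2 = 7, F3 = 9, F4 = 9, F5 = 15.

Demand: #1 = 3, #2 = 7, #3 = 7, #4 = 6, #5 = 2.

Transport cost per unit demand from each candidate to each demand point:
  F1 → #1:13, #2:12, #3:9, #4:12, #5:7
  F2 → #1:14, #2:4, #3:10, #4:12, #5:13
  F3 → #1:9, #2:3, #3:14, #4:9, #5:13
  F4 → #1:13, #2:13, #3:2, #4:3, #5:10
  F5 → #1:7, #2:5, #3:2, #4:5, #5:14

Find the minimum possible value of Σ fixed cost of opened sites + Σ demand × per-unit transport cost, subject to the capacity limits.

229

Open {F1, F3, F5}; cheapest assignment that respects the capacities:
  F1 (cap 13, load 5): #1, #5 — cost 3×13 + 2×7 = 53
  F3 (cap 9, load 7): #2 — cost 7×3 = 21
  F5 (cap 15, load 13): #3, #4 — cost 7×2 + 6×5 = 44
  Shipping 118, fixed 111 → total 229.
  Any other capacity-feasible assignment to {F1, F3, F5} ships for at least 118.
Compare {F2, F3, F5}: its best feasible assignment gives total 239.
Compare {F1, F2, F5}: its best feasible assignment gives total 255.
Every other set of open sites that can feasibly serve all demand totals ≥ 239 even under its best assignment. Minimum: 229.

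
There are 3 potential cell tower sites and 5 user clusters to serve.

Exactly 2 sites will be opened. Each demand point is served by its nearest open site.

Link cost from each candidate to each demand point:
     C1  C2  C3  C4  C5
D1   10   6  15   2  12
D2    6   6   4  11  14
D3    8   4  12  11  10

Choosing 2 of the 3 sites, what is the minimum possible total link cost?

Open {D1, D2}.
  C1→D2 6, C2→D1 6, C3→D2 4, C4→D1 2, C5→D1 12  ⇒ total 30.
Compare {D2, D3}: total 35.
Compare {D1, D3}: total 36.

30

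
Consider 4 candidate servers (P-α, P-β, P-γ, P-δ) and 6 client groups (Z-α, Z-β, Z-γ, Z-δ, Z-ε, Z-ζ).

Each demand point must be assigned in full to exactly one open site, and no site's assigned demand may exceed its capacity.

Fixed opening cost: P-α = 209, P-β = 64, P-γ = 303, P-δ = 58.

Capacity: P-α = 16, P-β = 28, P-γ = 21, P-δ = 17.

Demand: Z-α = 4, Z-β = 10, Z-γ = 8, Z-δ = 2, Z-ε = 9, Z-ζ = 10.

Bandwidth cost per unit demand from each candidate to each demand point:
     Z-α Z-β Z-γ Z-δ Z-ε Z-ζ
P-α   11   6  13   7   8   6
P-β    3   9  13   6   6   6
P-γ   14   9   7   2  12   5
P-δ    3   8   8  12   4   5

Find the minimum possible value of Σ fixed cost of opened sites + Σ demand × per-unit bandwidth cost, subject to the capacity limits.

Open {P-β, P-δ}; cheapest assignment that respects the capacities:
  P-β (cap 28, load 26): Z-α, Z-β, Z-δ, Z-ζ — cost 4×3 + 10×9 + 2×6 + 10×6 = 174
  P-δ (cap 17, load 17): Z-γ, Z-ε — cost 8×8 + 9×4 = 100
  Shipping 274, fixed 122 → total 396.
  Any other capacity-feasible assignment to {P-β, P-δ} ships for at least 274.
Compare {P-α, P-β, P-δ}: its best feasible assignment gives total 575.
Compare {P-α, P-β}: its best feasible assignment gives total 609.
Every other set of open sites that can feasibly serve all demand totals ≥ 575 even under its best assignment. Minimum: 396.

396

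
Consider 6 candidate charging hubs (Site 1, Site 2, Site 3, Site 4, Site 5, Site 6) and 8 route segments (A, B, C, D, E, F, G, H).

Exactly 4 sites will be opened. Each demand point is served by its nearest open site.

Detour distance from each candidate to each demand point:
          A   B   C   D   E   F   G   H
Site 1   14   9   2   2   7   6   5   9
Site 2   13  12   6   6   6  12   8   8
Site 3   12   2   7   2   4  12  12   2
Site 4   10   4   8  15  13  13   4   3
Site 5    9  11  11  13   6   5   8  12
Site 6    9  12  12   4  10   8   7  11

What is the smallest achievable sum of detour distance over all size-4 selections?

Open {Site 1, Site 3, Site 4, Site 5}.
  A→Site 5 9, B→Site 3 2, C→Site 1 2, D→Site 1 2, E→Site 3 4, F→Site 5 5, G→Site 4 4, H→Site 3 2  ⇒ total 30.
Compare {Site 1, Site 2, Site 3, Site 5}: total 31.
Compare {Site 1, Site 3, Site 4, Site 6}: total 31.
No size-4 selection does better; minimum is 30.

30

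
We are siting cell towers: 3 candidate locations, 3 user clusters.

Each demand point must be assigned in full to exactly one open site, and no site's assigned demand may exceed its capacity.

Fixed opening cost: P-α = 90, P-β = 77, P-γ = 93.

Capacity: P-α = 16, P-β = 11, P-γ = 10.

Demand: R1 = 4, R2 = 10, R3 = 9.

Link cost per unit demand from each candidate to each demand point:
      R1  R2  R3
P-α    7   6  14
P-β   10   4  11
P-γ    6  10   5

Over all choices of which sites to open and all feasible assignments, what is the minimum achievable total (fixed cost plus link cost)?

Open {P-α, P-γ}; cheapest assignment that respects the capacities:
  P-α (cap 16, load 14): R1, R2 — cost 4×7 + 10×6 = 88
  P-γ (cap 10, load 9): R3 — cost 9×5 = 45
  Shipping 133, fixed 183 → total 316.
  Any other capacity-feasible assignment to {P-α, P-γ} ships for at least 133.
Compare {P-α, P-β}: its best feasible assignment gives total 354.
Compare {P-α, P-β, P-γ}: its best feasible assignment gives total 373.
Every other set of open sites that can feasibly serve all demand totals ≥ 354 even under its best assignment. Minimum: 316.

316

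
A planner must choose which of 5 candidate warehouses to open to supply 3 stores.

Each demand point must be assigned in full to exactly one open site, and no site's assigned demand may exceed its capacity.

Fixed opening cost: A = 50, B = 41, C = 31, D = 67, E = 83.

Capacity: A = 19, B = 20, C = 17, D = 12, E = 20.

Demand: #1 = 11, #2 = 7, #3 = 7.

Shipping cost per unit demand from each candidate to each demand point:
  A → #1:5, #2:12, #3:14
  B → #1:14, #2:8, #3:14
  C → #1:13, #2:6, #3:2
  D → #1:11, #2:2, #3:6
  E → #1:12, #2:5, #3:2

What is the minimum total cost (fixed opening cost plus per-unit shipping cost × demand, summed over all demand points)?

Open {A, C}; cheapest assignment that respects the capacities:
  A (cap 19, load 11): #1 — cost 11×5 = 55
  C (cap 17, load 14): #2, #3 — cost 7×6 + 7×2 = 56
  Shipping 111, fixed 81 → total 192.
  Any other capacity-feasible assignment to {A, C} ships for at least 111.
Compare {A, C, D}: its best feasible assignment gives total 231.
Compare {A, B, C}: its best feasible assignment gives total 233.
Every other set of open sites that can feasibly serve all demand totals ≥ 231 even under its best assignment. Minimum: 192.

192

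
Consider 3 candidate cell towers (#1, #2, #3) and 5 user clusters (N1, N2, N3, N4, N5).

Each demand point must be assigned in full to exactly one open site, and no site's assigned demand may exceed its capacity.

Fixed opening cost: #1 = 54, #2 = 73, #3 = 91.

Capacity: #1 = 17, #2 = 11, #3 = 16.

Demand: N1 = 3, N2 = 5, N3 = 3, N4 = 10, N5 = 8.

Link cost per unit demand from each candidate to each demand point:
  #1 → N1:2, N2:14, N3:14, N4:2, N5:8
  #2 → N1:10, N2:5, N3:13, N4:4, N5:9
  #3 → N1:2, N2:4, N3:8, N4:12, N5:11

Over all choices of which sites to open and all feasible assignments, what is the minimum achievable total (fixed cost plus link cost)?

303

Open {#1, #3}; cheapest assignment that respects the capacities:
  #1 (cap 17, load 13): N1, N4 — cost 3×2 + 10×2 = 26
  #3 (cap 16, load 16): N2, N3, N5 — cost 5×4 + 3×8 + 8×11 = 132
  Shipping 158, fixed 145 → total 303.
  Any other capacity-feasible assignment to {#1, #3} ships for at least 158.
Compare {#1, #2, #3}: its best feasible assignment gives total 360.
Every other set of open sites that can feasibly serve all demand totals ≥ 360 even under its best assignment. Minimum: 303.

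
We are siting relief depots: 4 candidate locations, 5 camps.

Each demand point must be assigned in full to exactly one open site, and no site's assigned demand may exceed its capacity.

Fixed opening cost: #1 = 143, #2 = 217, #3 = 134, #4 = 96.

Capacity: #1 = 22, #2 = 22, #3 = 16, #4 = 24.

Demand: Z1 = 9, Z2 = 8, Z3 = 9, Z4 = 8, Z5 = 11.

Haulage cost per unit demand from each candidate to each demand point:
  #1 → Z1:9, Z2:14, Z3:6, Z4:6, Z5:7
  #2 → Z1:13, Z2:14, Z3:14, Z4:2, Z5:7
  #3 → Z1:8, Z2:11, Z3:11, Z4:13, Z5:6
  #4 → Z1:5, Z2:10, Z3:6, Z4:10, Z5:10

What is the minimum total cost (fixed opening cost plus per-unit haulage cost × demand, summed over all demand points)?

Open {#1, #3, #4}; cheapest assignment that respects the capacities:
  #1 (cap 22, load 17): Z3, Z4 — cost 9×6 + 8×6 = 102
  #3 (cap 16, load 11): Z5 — cost 11×6 = 66
  #4 (cap 24, load 17): Z1, Z2 — cost 9×5 + 8×10 = 125
  Shipping 293, fixed 373 → total 666.
  Any other capacity-feasible assignment to {#1, #3, #4} ships for at least 293.
Compare {#2, #3, #4}: its best feasible assignment gives total 727.
Compare {#1, #2, #4}: its best feasible assignment gives total 728.
Every other set of open sites that can feasibly serve all demand totals ≥ 727 even under its best assignment. Minimum: 666.

666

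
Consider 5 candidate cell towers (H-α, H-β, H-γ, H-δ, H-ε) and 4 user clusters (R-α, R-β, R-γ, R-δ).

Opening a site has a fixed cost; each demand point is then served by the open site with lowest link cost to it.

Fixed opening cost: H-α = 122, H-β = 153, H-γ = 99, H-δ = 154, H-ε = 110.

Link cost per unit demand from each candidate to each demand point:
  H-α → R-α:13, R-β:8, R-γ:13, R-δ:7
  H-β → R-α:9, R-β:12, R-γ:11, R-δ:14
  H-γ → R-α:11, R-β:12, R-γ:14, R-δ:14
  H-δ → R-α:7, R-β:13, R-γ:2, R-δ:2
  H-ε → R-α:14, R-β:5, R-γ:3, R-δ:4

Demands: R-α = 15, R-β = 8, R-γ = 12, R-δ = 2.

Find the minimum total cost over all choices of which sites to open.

Open {H-δ}: assign each demand point to its cheapest open site.
  R-α→H-δ 15×7=105, R-β→H-δ 8×13=104, R-γ→H-δ 12×2=24, R-δ→H-δ 2×2=4
  link cost 237, fixed 154 → total 391.
Compare {H-ε}: link cost 294 + fixed 110 = 404.
Compare {H-δ, H-ε}: link cost 173 + fixed 264 = 437.
Compare {H-γ, H-ε}: link cost 249 + fixed 209 = 458.
All other subsets cost ≥ 404. Minimum total cost: 391.

391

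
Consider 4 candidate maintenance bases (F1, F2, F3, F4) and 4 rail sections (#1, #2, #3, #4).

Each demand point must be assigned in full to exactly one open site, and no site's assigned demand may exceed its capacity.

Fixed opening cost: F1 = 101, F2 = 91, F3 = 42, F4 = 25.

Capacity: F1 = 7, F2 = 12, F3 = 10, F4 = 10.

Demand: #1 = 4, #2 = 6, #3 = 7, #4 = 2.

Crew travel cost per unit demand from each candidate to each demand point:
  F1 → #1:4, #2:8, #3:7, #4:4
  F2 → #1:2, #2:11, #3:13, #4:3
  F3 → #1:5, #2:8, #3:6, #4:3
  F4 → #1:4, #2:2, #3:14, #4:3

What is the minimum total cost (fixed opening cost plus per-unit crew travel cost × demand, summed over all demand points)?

143

Open {F3, F4}; cheapest assignment that respects the capacities:
  F3 (cap 10, load 9): #3, #4 — cost 7×6 + 2×3 = 48
  F4 (cap 10, load 10): #1, #2 — cost 4×4 + 6×2 = 28
  Shipping 76, fixed 67 → total 143.
  Any other capacity-feasible assignment to {F3, F4} ships for at least 76.
Compare {F2, F3, F4}: its best feasible assignment gives total 226.
Compare {F2, F4}: its best feasible assignment gives total 233.
Every other set of open sites that can feasibly serve all demand totals ≥ 226 even under its best assignment. Minimum: 143.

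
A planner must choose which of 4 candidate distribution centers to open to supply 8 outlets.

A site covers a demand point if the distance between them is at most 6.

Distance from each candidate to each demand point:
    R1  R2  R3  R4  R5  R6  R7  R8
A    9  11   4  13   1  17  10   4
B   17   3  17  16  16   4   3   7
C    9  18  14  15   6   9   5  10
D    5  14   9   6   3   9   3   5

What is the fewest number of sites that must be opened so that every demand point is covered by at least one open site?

Coverage sets (demand points within 6 of each site):
  A: {R3, R5, R8}
  B: {R2, R6, R7}
  C: {R5, R7}
  D: {R1, R4, R5, R7, R8}
No 2 sites suffice: every size-2 union leaves at least one demand point uncovered.
But {A, B, D} covers everything, so the minimum is 3.

3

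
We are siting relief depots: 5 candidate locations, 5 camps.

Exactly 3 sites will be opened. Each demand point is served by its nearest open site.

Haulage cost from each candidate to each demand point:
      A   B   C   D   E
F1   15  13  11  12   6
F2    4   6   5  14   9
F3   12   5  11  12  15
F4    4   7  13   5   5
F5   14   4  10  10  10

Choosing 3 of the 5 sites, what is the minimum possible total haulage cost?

Open {F2, F4, F5}.
  A→F2 4, B→F5 4, C→F2 5, D→F4 5, E→F4 5  ⇒ total 23.
Compare {F2, F3, F4}: total 24.
Compare {F1, F2, F4}: total 25.
No size-3 selection does better; minimum is 23.

23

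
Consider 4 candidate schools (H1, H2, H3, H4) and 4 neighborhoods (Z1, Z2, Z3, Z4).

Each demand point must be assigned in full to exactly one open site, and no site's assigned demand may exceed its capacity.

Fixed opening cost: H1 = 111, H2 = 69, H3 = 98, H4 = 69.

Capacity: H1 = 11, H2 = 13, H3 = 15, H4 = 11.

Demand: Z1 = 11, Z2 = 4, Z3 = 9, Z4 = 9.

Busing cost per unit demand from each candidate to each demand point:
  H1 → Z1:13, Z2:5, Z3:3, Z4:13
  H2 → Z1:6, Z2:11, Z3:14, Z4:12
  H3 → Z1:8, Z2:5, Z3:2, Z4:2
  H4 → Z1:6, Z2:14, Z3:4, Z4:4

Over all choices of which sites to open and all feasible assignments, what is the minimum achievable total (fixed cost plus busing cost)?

Open {H2, H3, H4}; cheapest assignment that respects the capacities:
  H2 (cap 13, load 11): Z1 — cost 11×6 = 66
  H3 (cap 15, load 13): Z2, Z3 — cost 4×5 + 9×2 = 38
  H4 (cap 11, load 9): Z4 — cost 9×4 = 36
  Shipping 140, fixed 236 → total 376.
  Any other capacity-feasible assignment to {H2, H3, H4} ships for at least 140.
Compare {H1, H2, H3}: its best feasible assignment gives total 409.
Compare {H1, H3, H4}: its best feasible assignment gives total 409.
Every other set of open sites that can feasibly serve all demand totals ≥ 409 even under its best assignment. Minimum: 376.

376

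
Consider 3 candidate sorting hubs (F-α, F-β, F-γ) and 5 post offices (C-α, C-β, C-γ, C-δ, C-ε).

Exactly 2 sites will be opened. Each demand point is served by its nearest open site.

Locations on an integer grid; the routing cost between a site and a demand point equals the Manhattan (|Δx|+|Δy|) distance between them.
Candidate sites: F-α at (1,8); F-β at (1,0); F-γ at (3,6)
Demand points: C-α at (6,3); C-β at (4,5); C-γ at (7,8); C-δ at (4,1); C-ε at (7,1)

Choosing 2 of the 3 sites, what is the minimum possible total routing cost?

Open {F-β, F-γ}.
  C-α→F-γ 6, C-β→F-γ 2, C-γ→F-γ 6, C-δ→F-β 4, C-ε→F-β 7  ⇒ total 25.
Compare {F-α, F-γ}: total 29.
Compare {F-α, F-β}: total 31.

25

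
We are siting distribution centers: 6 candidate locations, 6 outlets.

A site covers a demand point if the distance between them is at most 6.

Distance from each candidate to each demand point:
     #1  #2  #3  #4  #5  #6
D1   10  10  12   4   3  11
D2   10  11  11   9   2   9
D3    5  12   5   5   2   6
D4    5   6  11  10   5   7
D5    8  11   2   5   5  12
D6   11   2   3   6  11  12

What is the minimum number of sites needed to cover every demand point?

2

Coverage sets (demand points within 6 of each site):
  D1: {#4, #5}
  D2: {#5}
  D3: {#1, #3, #4, #5, #6}
  D4: {#1, #2, #5}
  D5: {#3, #4, #5}
  D6: {#2, #3, #4}
No single site covers all 6 demand points.
But {D3, D4} covers everything, so the minimum is 2.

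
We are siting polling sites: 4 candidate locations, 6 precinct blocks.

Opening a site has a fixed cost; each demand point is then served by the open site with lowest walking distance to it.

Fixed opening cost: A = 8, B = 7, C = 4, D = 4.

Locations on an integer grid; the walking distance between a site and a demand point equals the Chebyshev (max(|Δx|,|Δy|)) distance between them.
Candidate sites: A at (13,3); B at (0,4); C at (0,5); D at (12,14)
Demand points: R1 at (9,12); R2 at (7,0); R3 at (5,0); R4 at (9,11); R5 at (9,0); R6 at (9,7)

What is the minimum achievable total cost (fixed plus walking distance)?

40

Open {A, D}: assign each demand point to its cheapest open site.
  R1→D 3, R2→A 6, R3→A 8, R4→D 3, R5→A 4, R6→A 4
  walking distance 28, fixed 12 → total 40.
Compare {A, C, D}: walking distance 25 + fixed 16 = 41.
Compare {C, D}: walking distance 34 + fixed 8 = 42.
Compare {A, B, D}: walking distance 25 + fixed 19 = 44.
All other subsets cost ≥ 41. Minimum total cost: 40.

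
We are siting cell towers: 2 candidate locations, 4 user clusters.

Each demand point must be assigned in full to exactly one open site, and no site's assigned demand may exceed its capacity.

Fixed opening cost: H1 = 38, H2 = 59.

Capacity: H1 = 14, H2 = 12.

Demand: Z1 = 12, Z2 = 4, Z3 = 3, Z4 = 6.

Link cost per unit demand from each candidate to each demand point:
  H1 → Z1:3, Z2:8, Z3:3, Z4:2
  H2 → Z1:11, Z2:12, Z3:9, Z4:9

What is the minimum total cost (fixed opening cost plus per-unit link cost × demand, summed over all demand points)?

282

Open {H1, H2}; cheapest assignment that respects the capacities:
  H1 (cap 14, load 13): Z2, Z3, Z4 — cost 4×8 + 3×3 + 6×2 = 53
  H2 (cap 12, load 12): Z1 — cost 12×11 = 132
  Shipping 185, fixed 97 → total 282.
  Any other capacity-feasible assignment to {H1, H2} ships for at least 185.
Total demand is 25 and no other set of sites has combined capacity ≥ 25, so {H1, H2} is the only feasible choice of open sites. Minimum: 282.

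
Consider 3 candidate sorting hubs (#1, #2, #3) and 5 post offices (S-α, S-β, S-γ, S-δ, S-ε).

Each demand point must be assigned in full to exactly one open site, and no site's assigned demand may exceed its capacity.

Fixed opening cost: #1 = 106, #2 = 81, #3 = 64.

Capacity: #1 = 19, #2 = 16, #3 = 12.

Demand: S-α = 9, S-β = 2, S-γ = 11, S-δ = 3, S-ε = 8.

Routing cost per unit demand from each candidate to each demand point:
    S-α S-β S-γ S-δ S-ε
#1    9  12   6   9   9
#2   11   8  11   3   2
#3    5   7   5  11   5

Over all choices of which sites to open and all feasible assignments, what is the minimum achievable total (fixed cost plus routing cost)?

Open {#1, #2, #3}; cheapest assignment that respects the capacities:
  #1 (cap 19, load 11): S-γ — cost 11×6 = 66
  #2 (cap 16, load 11): S-δ, S-ε — cost 3×3 + 8×2 = 25
  #3 (cap 12, load 11): S-α, S-β — cost 9×5 + 2×7 = 59
  Shipping 150, fixed 251 → total 401.
  Any other capacity-feasible assignment to {#1, #2, #3} ships for at least 150.
Compare {#1, #2}: its best feasible assignment gives total 449.
Every other set of open sites that can feasibly serve all demand totals ≥ 449 even under its best assignment. Minimum: 401.

401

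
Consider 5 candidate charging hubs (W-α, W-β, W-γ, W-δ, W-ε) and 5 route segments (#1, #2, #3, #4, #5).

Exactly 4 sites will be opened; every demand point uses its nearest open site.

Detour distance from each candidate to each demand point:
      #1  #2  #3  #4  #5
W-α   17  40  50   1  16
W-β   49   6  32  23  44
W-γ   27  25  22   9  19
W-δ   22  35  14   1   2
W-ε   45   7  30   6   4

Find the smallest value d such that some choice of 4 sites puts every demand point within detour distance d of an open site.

Open {W-α, W-β, W-γ, W-δ}.
  Farthest demand point is #1 at detour distance 17 (to W-α); all others are ≤ 17.
With {W-α, W-β, W-δ, W-ε} the worst case is 17.
With {W-α, W-γ, W-δ, W-ε} the worst case is 17.
No size-4 selection achieves below 17.

17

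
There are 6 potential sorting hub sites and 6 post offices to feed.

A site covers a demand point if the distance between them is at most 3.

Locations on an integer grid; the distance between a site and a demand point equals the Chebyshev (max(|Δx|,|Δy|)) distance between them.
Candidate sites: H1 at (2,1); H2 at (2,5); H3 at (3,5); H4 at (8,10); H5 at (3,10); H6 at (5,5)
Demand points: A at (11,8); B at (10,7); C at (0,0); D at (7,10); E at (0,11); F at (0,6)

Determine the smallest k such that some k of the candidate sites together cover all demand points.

4

Coverage sets (demand points within 3 of each site):
  H1: {C}
  H2: {F}
  H3: {F}
  H4: {A, B, D}
  H5: {E}
  H6: {}
No 3 sites suffice: every size-3 union leaves at least one demand point uncovered.
But {H1, H2, H4, H5} covers everything, so the minimum is 4.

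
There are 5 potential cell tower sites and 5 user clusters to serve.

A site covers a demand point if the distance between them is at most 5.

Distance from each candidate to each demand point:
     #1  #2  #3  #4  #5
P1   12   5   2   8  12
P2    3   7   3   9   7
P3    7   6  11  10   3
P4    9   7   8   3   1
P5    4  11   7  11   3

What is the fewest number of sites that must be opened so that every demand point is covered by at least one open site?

Coverage sets (demand points within 5 of each site):
  P1: {#2, #3}
  P2: {#1, #3}
  P3: {#5}
  P4: {#4, #5}
  P5: {#1, #5}
No 2 sites suffice: every size-2 union leaves at least one demand point uncovered.
But {P1, P2, P4} covers everything, so the minimum is 3.

3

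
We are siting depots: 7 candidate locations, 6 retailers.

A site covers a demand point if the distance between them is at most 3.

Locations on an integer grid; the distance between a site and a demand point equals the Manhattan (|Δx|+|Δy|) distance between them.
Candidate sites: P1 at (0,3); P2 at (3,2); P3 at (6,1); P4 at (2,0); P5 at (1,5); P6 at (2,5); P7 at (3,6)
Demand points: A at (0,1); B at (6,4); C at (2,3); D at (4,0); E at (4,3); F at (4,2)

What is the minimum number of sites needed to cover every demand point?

3

Coverage sets (demand points within 3 of each site):
  P1: {A, C}
  P2: {C, D, E, F}
  P3: {B, D, F}
  P4: {A, C, D}
  P5: {C}
  P6: {C}
  P7: {}
No 2 sites suffice: every size-2 union leaves at least one demand point uncovered.
But {P1, P2, P3} covers everything, so the minimum is 3.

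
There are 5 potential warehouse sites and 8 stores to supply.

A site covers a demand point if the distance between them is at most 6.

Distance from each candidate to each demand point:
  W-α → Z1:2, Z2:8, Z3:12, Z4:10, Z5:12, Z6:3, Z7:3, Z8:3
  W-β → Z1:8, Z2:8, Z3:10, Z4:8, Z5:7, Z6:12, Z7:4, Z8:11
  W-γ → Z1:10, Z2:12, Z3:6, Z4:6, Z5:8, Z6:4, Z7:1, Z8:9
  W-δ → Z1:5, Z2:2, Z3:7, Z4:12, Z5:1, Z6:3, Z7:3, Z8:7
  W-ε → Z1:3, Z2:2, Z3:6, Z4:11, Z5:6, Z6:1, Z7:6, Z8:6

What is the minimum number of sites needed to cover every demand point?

2

Coverage sets (demand points within 6 of each site):
  W-α: {Z1, Z6, Z7, Z8}
  W-β: {Z7}
  W-γ: {Z3, Z4, Z6, Z7}
  W-δ: {Z1, Z2, Z5, Z6, Z7}
  W-ε: {Z1, Z2, Z3, Z5, Z6, Z7, Z8}
No single site covers all 8 demand points.
But {W-γ, W-ε} covers everything, so the minimum is 2.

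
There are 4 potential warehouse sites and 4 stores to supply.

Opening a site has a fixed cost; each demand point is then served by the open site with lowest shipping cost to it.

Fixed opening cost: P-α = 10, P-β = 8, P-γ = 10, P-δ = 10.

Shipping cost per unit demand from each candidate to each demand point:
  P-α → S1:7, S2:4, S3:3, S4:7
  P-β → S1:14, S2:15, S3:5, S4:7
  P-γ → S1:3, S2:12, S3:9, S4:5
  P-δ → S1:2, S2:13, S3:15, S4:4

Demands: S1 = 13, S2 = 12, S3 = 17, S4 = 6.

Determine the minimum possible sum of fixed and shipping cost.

Open {P-α, P-δ}: assign each demand point to its cheapest open site.
  S1→P-δ 13×2=26, S2→P-α 12×4=48, S3→P-α 17×3=51, S4→P-δ 6×4=24
  shipping cost 149, fixed 20 → total 169.
Compare {P-α, P-β, P-δ}: shipping cost 149 + fixed 28 = 177.
Compare {P-α, P-γ, P-δ}: shipping cost 149 + fixed 30 = 179.
Compare {P-α, P-β, P-γ, P-δ}: shipping cost 149 + fixed 38 = 187.
All other subsets cost ≥ 177. Minimum total cost: 169.

169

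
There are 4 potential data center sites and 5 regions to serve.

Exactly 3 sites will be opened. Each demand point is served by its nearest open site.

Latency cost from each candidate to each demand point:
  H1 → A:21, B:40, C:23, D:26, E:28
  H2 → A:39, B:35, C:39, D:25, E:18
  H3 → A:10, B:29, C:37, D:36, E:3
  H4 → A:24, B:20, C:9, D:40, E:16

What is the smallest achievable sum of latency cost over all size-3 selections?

67

Open {H2, H3, H4}.
  A→H3 10, B→H4 20, C→H4 9, D→H2 25, E→H3 3  ⇒ total 67.
Compare {H1, H3, H4}: total 68.
Compare {H1, H2, H3}: total 90.
No size-3 selection does better; minimum is 67.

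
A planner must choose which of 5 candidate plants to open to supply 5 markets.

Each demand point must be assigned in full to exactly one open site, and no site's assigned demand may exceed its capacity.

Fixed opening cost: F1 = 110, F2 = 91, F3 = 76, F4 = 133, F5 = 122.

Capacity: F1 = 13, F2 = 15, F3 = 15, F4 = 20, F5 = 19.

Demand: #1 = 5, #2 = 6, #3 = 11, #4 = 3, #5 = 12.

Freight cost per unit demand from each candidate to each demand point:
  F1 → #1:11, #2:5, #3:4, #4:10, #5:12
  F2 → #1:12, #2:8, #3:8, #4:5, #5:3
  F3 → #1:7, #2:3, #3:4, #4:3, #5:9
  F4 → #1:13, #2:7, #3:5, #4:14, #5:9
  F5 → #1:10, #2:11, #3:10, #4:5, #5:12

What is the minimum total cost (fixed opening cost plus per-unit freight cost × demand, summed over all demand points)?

Open {F1, F2, F3}; cheapest assignment that respects the capacities:
  F1 (cap 13, load 11): #3 — cost 11×4 = 44
  F2 (cap 15, load 12): #5 — cost 12×3 = 36
  F3 (cap 15, load 14): #1, #2, #4 — cost 5×7 + 6×3 + 3×3 = 62
  Shipping 142, fixed 277 → total 419.
  Any other capacity-feasible assignment to {F1, F2, F3} ships for at least 142.
Compare {F2, F3, F4}: its best feasible assignment gives total 453.
Compare {F2, F3, F5}: its best feasible assignment gives total 494.
Every other set of open sites that can feasibly serve all demand totals ≥ 453 even under its best assignment. Minimum: 419.

419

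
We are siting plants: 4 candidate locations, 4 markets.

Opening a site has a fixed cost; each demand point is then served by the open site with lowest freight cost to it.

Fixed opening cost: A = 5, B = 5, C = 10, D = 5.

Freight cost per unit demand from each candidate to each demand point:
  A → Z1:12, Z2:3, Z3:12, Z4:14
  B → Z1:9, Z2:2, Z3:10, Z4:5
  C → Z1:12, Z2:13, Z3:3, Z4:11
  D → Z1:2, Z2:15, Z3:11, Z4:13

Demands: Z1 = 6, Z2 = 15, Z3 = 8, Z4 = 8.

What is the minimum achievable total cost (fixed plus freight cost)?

Open {B, C, D}: assign each demand point to its cheapest open site.
  Z1→D 6×2=12, Z2→B 15×2=30, Z3→C 8×3=24, Z4→B 8×5=40
  freight cost 106, fixed 20 → total 126.
Compare {A, B, C, D}: freight cost 106 + fixed 25 = 131.
Compare {B, C}: freight cost 148 + fixed 15 = 163.
Compare {A, B, C}: freight cost 148 + fixed 20 = 168.
All other subsets cost ≥ 131. Minimum total cost: 126.

126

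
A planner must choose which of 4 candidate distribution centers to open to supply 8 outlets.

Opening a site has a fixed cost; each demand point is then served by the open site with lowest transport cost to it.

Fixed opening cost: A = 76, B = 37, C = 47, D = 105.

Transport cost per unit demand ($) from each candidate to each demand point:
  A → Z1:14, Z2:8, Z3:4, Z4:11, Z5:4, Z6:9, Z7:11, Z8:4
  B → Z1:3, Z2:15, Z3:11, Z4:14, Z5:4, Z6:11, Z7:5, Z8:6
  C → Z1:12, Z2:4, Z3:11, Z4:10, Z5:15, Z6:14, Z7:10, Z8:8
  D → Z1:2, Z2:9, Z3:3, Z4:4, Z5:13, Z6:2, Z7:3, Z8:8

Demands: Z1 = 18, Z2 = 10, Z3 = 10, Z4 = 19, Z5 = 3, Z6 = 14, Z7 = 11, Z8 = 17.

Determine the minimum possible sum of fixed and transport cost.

544

Open {A, D}: assign each demand point to its cheapest open site.
  Z1→D 18×2=36, Z2→A 10×8=80, Z3→D 10×3=30, Z4→D 19×4=76, Z5→A 3×4=12, Z6→D 14×2=28, Z7→D 11×3=33, Z8→A 17×4=68
  transport cost 363, fixed 181 → total 544.
Compare {B, C, D}: transport cost 357 + fixed 189 = 546.
Compare {B, D}: transport cost 407 + fixed 142 = 549.
Compare {A, C, D}: transport cost 323 + fixed 228 = 551.
All other subsets cost ≥ 546. Minimum total cost: 544.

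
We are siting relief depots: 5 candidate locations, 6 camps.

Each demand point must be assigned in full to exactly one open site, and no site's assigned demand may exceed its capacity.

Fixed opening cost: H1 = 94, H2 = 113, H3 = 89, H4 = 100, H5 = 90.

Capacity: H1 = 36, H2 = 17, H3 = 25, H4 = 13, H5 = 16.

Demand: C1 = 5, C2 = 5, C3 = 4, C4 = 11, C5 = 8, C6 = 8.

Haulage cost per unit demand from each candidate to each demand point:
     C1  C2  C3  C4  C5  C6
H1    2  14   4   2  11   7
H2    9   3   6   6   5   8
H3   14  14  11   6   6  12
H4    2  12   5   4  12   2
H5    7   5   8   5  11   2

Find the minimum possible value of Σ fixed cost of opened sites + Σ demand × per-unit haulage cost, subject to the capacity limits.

361

Open {H1, H5}; cheapest assignment that respects the capacities:
  H1 (cap 36, load 28): C1, C3, C4, C5 — cost 5×2 + 4×4 + 11×2 + 8×11 = 136
  H5 (cap 16, load 13): C2, C6 — cost 5×5 + 8×2 = 41
  Shipping 177, fixed 184 → total 361.
  Any other capacity-feasible assignment to {H1, H5} ships for at least 177.
Compare {H1, H2}: its best feasible assignment gives total 366.
Compare {H1, H3}: its best feasible assignment gives total 405.
Every other set of open sites that can feasibly serve all demand totals ≥ 366 even under its best assignment. Minimum: 361.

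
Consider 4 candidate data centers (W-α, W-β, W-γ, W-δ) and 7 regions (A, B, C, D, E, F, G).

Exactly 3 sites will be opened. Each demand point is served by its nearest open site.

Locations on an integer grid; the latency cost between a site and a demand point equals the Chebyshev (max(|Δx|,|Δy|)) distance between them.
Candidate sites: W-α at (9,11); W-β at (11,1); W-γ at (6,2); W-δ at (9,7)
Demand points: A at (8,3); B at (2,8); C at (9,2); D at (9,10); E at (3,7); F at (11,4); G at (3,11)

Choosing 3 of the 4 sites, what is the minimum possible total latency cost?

Open {W-α, W-β, W-γ}.
  A→W-γ 2, B→W-γ 6, C→W-β 2, D→W-α 1, E→W-γ 5, F→W-β 3, G→W-α 6  ⇒ total 25.
Compare {W-α, W-γ, W-δ}: total 26.
Compare {W-β, W-γ, W-δ}: total 27.
No size-3 selection does better; minimum is 25.

25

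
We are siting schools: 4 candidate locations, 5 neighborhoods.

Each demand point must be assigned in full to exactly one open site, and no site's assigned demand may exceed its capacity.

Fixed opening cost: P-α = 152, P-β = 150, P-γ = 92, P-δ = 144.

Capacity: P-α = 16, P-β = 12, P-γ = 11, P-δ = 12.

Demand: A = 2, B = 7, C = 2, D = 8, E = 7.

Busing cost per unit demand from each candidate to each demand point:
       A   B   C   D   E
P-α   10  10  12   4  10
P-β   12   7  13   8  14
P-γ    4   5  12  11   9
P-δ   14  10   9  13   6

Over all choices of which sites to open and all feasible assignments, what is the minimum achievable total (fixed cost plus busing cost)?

Open {P-α, P-γ}; cheapest assignment that respects the capacities:
  P-α (cap 16, load 15): D, E — cost 8×4 + 7×10 = 102
  P-γ (cap 11, load 11): A, B, C — cost 2×4 + 7×5 + 2×12 = 67
  Shipping 169, fixed 244 → total 413.
  Any other capacity-feasible assignment to {P-α, P-γ} ships for at least 169.
Compare {P-α, P-δ}: its best feasible assignment gives total 486.
Compare {P-α, P-β}: its best feasible assignment gives total 503.
Every other set of open sites that can feasibly serve all demand totals ≥ 486 even under its best assignment. Minimum: 413.

413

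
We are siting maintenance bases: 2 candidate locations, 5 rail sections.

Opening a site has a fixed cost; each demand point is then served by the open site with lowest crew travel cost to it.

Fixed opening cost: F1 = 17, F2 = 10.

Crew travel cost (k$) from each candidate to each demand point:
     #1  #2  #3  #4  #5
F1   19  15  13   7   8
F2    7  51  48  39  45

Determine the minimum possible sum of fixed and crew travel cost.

77

Open {F1, F2}: assign each demand point to its cheapest open site.
  #1→F2 7, #2→F1 15, #3→F1 13, #4→F1 7, #5→F1 8
  crew travel cost 50, fixed 27 → total 77.
Compare {F1}: crew travel cost 62 + fixed 17 = 79.
Compare {F2}: crew travel cost 190 + fixed 10 = 200.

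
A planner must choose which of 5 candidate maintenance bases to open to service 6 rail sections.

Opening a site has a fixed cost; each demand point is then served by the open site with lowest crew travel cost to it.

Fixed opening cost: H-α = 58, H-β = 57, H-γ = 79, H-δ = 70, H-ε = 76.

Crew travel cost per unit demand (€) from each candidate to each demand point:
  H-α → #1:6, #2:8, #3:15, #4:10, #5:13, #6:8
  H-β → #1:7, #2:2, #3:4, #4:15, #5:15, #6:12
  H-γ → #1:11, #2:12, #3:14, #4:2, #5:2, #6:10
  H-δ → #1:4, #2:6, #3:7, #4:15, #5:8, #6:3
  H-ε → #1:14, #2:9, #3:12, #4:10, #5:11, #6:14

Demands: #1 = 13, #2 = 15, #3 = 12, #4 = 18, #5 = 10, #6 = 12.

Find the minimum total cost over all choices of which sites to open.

428

Open {H-β, H-γ, H-δ}: assign each demand point to its cheapest open site.
  #1→H-δ 13×4=52, #2→H-β 15×2=30, #3→H-β 12×4=48, #4→H-γ 18×2=36, #5→H-γ 10×2=20, #6→H-δ 12×3=36
  crew travel cost 222, fixed 206 → total 428.
Compare {H-γ, H-δ}: crew travel cost 318 + fixed 149 = 467.
Compare {H-β, H-γ}: crew travel cost 345 + fixed 136 = 481.
Compare {H-α, H-β, H-γ, H-δ}: crew travel cost 222 + fixed 264 = 486.
All other subsets cost ≥ 467. Minimum total cost: 428.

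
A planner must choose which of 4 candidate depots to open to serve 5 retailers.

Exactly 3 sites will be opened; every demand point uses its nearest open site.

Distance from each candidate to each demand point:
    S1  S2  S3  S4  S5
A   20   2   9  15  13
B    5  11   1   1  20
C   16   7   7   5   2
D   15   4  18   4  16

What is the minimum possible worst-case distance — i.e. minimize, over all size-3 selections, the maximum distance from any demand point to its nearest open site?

Open {A, B, C}.
  Farthest demand point is S1 at distance 5 (to B); all others are ≤ 5.
With {B, C, D} the worst case is 5.
With {A, B, D} the worst case is 13.
No size-3 selection achieves below 5.

5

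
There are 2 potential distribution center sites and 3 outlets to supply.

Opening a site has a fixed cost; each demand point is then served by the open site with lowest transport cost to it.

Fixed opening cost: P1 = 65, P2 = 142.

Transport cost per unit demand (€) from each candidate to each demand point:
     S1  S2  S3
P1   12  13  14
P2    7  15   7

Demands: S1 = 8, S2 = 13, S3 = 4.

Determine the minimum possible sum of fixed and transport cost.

Open {P1}: assign each demand point to its cheapest open site.
  S1→P1 8×12=96, S2→P1 13×13=169, S3→P1 4×14=56
  transport cost 321, fixed 65 → total 386.
Compare {P2}: transport cost 279 + fixed 142 = 421.
Compare {P1, P2}: transport cost 253 + fixed 207 = 460.

386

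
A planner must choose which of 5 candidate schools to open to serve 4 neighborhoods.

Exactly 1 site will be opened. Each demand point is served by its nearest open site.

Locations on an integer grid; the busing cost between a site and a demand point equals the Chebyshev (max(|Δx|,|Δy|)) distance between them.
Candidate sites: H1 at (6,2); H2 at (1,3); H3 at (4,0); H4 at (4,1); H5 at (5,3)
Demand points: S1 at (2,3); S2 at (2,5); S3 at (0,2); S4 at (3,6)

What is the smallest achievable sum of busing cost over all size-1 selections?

7

Open {H2}.
  S1→H2 1, S2→H2 2, S3→H2 1, S4→H2 3  ⇒ total 7.
Compare {H5}: total 14.
Compare {H4}: total 15.
No size-1 selection does better; minimum is 7.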